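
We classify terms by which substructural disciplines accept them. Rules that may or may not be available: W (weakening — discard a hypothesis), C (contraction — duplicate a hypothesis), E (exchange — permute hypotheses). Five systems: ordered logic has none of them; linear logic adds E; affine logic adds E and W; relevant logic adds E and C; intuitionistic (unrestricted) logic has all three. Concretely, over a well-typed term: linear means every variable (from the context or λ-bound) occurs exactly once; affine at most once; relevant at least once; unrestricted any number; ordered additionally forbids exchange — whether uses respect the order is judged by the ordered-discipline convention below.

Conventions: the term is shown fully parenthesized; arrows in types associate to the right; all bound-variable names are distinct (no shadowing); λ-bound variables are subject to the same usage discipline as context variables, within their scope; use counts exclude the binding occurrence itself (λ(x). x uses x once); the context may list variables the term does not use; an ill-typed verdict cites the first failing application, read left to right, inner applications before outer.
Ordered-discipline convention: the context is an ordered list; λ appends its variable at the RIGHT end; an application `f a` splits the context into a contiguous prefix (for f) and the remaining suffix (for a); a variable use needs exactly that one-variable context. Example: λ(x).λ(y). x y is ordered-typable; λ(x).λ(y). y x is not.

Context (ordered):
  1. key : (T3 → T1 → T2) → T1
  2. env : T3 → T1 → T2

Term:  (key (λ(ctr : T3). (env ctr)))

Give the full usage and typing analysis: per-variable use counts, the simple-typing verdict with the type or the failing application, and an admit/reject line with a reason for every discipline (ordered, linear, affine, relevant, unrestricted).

usage: key: 1×, env: 1×, ctr (bound): 1×
use order (left to right): key, env, ctr
typing: the term checks, with type T1
ordered ✓ (key, env, ctr: once each, no exchange needed)
linear ✓ (key, env, ctr: one use apiece)
affine ✓ (key, env, ctr: no repeats, contraction unneeded)
relevant ✓ (at least one use each (key, env, ctr))
unrestricted ✓ (type-checks (T1) and nothing is barred)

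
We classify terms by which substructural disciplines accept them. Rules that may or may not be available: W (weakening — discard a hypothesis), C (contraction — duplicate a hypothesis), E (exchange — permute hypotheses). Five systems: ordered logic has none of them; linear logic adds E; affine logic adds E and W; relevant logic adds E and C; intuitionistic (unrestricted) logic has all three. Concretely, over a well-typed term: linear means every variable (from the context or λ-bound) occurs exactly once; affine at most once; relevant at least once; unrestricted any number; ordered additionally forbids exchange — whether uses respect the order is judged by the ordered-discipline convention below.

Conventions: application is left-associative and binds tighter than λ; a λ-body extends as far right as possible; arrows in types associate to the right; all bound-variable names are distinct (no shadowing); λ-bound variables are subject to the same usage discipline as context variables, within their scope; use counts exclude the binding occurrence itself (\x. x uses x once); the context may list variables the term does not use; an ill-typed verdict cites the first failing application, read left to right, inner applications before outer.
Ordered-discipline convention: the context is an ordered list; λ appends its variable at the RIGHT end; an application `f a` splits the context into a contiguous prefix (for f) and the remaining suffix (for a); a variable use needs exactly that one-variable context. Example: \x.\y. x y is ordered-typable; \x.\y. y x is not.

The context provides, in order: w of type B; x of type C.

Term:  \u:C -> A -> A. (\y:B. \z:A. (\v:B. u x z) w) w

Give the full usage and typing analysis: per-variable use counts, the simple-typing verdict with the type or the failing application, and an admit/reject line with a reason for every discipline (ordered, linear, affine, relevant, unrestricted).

use counts: w=2, x=1, u (λ-bound)=1, y (λ-bound)=0, z (λ-bound)=1, v (λ-bound)=0
left-to-right use order: u, x, z, w, w
typing: the term checks, with type (C -> A -> A) -> A -> A
ordered: ✗ — needs contraction — w ×2; needs weakening: y, v unused
linear: ✗ — needs contraction — w ×2; needs weakening: y, v unused
affine: ✗ — needs contraction — w ×2
relevant: ✗ — needs weakening: y, v unused
unrestricted: ✓ — typability at (C -> A -> A) -> A -> A is all that's needed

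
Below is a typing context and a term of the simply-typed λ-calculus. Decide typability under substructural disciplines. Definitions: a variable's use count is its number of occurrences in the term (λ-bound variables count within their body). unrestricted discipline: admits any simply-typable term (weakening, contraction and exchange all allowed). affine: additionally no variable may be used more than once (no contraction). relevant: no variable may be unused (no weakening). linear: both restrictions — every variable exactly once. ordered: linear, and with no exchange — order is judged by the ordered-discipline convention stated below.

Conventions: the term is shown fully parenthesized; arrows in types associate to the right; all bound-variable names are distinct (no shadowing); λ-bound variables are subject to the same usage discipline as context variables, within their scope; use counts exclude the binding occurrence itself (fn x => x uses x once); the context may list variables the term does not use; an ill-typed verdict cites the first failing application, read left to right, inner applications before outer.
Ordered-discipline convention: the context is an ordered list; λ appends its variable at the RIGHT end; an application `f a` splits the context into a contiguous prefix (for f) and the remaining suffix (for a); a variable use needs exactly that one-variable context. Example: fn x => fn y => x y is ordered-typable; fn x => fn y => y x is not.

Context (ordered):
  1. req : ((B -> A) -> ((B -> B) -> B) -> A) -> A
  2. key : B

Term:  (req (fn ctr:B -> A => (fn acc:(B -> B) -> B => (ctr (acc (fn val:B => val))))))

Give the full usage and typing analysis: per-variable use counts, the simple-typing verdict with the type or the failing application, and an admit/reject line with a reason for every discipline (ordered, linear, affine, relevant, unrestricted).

variable uses: req: 1, key: 0, ctr [bound]: 1, acc [bound]: 1, val [bound]: 1
use order (left to right): req, ctr, acc, val
typing: well-typed at A
ordered: ✗, key never used (weakening)
linear: ✗, key never used (weakening)
affine: ✓, none of req, key, ctr, acc, val used more than once
relevant: ✗, key never used (weakening)
unrestricted: ✓, simply typable at A; W, C, E all held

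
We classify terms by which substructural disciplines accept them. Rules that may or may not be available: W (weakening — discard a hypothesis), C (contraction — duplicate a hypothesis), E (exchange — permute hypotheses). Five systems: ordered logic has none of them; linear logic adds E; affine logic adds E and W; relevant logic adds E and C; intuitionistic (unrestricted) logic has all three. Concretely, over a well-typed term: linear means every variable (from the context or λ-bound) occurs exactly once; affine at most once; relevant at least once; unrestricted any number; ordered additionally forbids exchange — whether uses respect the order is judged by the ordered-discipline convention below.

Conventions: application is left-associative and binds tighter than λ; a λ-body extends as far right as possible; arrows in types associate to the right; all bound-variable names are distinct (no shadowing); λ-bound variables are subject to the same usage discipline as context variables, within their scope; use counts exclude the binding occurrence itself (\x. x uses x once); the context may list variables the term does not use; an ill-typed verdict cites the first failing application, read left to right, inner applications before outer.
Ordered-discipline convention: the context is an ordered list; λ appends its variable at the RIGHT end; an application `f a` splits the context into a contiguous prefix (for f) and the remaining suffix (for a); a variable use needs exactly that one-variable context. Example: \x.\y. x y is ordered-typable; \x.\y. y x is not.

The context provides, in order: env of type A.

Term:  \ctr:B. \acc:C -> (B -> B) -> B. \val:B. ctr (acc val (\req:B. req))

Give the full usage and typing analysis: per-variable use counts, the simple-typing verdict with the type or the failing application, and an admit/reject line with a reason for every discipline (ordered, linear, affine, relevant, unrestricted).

usage: env: 0; ctr (λ-bound): 1; acc (λ-bound): 1; val (λ-bound): 1; req (λ-bound): 1
uses in reading order: ctr, acc, val, req
typing: ill-typed: a function awaiting C gets B
ordered ✗ (a type mismatch blocks all five)
linear ✗ (the type mismatch rejects it)
affine ✗ (not simply typable)
relevant ✗ (fails simple typing)
unrestricted ✗ (a type mismatch blocks all five)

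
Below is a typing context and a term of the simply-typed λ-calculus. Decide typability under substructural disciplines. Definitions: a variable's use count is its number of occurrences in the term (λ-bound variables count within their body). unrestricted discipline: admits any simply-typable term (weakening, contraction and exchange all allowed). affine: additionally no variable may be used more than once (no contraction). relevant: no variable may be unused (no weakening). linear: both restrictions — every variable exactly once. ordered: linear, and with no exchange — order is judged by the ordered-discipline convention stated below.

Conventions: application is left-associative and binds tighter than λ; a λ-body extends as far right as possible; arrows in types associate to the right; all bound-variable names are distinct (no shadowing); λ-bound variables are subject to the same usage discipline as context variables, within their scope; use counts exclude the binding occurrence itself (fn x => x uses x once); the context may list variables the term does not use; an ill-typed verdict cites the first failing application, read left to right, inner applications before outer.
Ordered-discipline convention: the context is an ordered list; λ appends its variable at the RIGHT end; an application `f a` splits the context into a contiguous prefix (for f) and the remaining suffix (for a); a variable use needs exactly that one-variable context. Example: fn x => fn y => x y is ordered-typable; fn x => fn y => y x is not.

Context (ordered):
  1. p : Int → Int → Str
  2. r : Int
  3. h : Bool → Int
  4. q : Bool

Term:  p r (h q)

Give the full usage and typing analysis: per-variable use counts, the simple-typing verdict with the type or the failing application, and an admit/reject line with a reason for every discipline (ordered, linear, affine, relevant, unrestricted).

variable uses: p: 1×; r: 1×; h: 1×; q: 1×
left-to-right use order: p, r, h, q
typing: well-typed at Str
ordered: ✓ — one use each (p, r, h, q); ordered split holds
linear: ✓ — p, r, h, q: one use apiece
affine: ✓ — no duplicate uses among p, r, h, q
relevant: ✓ — p, r, h, q: all used, weakening unneeded
unrestricted: ✓ — typability at Str is all that's needed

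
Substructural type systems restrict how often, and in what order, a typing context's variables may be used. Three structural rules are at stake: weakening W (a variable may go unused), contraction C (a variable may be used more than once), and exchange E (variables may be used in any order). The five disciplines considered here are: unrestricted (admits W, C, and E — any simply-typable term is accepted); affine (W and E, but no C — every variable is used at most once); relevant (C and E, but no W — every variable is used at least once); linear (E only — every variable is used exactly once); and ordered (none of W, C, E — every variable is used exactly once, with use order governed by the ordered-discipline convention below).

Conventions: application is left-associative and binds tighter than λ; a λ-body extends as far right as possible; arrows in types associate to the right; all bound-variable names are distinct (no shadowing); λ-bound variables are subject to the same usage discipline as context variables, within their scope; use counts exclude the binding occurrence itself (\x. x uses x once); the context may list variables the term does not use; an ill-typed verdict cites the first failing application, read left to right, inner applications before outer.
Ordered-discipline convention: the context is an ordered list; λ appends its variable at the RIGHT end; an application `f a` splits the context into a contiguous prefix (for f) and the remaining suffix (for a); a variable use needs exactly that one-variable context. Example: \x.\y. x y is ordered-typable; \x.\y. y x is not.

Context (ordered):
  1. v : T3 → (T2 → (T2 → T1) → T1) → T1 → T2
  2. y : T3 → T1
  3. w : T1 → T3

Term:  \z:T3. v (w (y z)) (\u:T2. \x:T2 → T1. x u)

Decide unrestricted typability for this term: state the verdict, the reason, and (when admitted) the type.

yes — simply typable at T3 → T1 → T2; W, C, E all held; term : T3 → T1 → T2
variable uses: v=1, y=1, w=1, z (λ-bound)=1, u (λ-bound)=1, x (λ-bound)=1
order of uses: v, w, y, z, x, u
typing: ✓ — T3 → T1 → T2
all disciplines: ordered ✗; linear ✓; affine ✓; relevant ✓; unrestricted ✓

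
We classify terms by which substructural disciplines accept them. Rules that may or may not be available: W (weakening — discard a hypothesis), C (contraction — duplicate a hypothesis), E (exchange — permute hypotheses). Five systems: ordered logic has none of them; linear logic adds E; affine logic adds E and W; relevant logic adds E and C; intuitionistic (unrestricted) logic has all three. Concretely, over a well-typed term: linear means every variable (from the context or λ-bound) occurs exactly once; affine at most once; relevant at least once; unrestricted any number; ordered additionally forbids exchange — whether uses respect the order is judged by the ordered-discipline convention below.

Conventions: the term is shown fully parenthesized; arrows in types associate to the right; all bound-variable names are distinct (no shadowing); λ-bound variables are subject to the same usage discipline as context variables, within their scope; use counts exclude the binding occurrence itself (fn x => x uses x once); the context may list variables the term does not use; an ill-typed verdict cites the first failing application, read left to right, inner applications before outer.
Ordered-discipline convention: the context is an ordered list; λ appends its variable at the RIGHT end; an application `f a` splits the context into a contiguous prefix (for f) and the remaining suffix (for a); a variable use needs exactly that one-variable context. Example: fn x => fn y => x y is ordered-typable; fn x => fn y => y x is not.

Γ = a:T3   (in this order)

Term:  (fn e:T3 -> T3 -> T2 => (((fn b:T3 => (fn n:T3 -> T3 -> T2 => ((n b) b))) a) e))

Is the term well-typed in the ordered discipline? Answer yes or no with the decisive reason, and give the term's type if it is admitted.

no — needs contraction — b ×2
counts: a: 1; e (bound): 1; b (bound): 2; n (bound): 1
order of uses: n, b, b, a, e
typing: the term checks, with type (T3 -> T3 -> T2) -> T2
summary: ordered ✗; linear ✗; affine ✗; relevant ✓; unrestricted ✓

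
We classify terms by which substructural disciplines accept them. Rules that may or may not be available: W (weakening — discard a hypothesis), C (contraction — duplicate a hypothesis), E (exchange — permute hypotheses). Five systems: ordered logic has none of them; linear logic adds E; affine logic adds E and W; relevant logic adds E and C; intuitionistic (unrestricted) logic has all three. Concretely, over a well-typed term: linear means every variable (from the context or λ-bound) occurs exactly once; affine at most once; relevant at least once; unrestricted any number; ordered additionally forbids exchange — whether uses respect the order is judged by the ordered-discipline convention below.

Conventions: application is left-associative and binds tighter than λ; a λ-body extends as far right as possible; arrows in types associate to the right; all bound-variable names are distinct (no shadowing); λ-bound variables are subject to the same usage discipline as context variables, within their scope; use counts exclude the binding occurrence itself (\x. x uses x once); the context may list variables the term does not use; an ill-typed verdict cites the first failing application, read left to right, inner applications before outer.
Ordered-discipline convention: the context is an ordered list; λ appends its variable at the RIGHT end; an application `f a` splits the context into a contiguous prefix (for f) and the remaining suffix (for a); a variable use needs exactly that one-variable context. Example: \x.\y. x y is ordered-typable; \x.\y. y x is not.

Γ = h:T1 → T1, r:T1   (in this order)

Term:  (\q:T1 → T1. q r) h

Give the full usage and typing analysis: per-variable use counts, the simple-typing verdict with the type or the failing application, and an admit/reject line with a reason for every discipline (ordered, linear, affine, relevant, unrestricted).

usage: h: 1; r: 1; q (λ-bound): 1
use order (left to right): q, r, h
typing: well-typed — term : T1
ordered ✗ (needs exchange: uses follow q, r, h)
linear ✓ (single use per variable (h, r, q))
affine ✓ (none of h, r, q used more than once)
relevant ✓ (none of h, r, q goes unused)
unrestricted ✓ (simply typable at T1; W, C, E all held)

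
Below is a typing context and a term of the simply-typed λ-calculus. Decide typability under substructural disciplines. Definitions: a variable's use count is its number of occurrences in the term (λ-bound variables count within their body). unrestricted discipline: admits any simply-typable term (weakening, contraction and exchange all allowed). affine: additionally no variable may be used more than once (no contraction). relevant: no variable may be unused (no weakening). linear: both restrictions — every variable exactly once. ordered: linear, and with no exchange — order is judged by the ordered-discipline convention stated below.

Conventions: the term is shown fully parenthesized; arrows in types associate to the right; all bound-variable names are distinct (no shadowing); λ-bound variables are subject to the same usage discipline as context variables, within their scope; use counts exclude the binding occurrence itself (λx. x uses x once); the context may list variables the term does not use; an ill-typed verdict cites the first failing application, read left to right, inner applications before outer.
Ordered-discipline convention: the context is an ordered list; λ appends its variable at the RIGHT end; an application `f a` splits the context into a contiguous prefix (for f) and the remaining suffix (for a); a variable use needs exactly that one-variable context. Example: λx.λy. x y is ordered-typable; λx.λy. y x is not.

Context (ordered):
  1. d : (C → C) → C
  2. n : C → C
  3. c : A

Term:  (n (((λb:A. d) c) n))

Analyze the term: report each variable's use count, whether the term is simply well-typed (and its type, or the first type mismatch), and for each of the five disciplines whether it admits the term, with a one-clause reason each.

usage: d: 1×; n: 2×; c: 1×; b (bound): 0×
uses in reading order: n, d, c, n
typing: well-typed at C
ordered: ✗ — repeated use of n ×2; needs weakening: b unused
linear: ✗ — repeated use of n ×2; needs weakening: b unused
affine: ✗ — repeated use of n ×2
relevant: ✗ — needs weakening: b unused
unrestricted: ✓ — typability at C is all that's needed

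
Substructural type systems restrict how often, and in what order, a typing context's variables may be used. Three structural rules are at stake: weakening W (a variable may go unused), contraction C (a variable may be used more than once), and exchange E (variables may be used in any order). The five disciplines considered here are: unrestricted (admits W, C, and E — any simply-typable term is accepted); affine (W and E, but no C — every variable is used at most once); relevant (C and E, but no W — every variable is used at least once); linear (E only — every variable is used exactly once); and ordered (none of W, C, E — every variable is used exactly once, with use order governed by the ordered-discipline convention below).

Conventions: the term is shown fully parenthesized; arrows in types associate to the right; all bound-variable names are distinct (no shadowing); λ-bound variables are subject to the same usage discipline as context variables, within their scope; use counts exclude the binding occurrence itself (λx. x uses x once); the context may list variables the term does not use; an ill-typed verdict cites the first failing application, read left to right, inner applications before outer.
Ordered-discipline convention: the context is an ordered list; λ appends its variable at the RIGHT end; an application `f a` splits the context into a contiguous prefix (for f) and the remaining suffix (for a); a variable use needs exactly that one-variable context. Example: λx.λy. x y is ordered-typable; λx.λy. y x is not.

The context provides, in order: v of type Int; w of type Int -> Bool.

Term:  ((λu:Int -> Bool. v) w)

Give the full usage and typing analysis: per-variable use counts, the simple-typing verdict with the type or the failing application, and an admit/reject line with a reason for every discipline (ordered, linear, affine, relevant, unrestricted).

variable uses: v=1; w=1; u (bound)=0
use order (left to right): v, w
typing: the term checks, with type Int
ordered ✗ (unused: u — weakening required)
linear ✗ (unused: u — weakening required)
affine ✓ (no duplicate uses among v, w, u)
relevant ✗ (unused: u — weakening required)
unrestricted ✓ (simply typable at Int; W, C, E all held)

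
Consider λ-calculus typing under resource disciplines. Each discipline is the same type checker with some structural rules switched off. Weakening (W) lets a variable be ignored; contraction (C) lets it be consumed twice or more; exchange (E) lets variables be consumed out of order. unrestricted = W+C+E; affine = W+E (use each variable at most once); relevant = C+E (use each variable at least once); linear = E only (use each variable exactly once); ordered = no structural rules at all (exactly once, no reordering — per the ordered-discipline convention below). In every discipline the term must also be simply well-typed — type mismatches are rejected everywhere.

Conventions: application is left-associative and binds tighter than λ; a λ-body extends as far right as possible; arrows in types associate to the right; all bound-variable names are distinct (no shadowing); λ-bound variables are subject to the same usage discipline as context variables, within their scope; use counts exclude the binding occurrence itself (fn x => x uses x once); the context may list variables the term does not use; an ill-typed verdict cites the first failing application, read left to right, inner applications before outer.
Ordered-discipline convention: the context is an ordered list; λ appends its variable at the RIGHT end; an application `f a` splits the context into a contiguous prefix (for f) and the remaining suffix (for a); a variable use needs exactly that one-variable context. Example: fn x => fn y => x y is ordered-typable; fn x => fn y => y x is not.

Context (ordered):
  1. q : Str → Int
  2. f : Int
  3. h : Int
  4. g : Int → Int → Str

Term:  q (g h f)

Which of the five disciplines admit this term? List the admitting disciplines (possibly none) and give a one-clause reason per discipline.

admitted by: linear, affine, relevant, unrestricted
use counts: q ×1; f ×1; h ×1; g ×1
left-to-right use order: q, g, h, f
typing: well-typed at Int
ordered: ✗ — needs exchange: uses follow q, g, h, f
linear: ✓ — each of q, f, h, g used exactly once
affine: ✓ — no duplicate uses among q, f, h, g
relevant: ✓ — every one of q, f, h, g appears
unrestricted: ✓ — typability at Int is all that's needed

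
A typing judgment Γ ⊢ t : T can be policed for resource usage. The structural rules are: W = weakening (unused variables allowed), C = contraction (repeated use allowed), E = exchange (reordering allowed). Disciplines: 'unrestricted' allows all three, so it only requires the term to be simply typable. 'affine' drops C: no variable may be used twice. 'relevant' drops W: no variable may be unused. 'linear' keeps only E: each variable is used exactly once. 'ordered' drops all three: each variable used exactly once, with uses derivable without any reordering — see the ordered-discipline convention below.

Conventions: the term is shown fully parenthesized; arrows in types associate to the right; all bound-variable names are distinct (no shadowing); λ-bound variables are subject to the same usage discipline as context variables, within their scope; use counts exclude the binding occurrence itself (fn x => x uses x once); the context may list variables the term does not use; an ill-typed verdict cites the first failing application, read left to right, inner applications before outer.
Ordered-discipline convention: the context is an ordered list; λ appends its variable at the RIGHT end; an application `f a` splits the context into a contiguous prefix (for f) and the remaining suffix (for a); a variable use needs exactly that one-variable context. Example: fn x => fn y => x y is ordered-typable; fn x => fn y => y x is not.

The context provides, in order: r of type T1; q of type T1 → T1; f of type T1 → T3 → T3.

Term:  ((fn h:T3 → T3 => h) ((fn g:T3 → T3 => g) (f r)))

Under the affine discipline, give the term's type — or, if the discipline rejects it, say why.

term : T3 → T3
use counts: r ×1, q ×0, f ×1, h (λ-bound) ×1, g (λ-bound) ×1
order of uses: h, g, f, r
typing: ✓ — T3 → T3
summary: ordered ✗; linear ✗; affine ✓; relevant ✗; unrestricted ✓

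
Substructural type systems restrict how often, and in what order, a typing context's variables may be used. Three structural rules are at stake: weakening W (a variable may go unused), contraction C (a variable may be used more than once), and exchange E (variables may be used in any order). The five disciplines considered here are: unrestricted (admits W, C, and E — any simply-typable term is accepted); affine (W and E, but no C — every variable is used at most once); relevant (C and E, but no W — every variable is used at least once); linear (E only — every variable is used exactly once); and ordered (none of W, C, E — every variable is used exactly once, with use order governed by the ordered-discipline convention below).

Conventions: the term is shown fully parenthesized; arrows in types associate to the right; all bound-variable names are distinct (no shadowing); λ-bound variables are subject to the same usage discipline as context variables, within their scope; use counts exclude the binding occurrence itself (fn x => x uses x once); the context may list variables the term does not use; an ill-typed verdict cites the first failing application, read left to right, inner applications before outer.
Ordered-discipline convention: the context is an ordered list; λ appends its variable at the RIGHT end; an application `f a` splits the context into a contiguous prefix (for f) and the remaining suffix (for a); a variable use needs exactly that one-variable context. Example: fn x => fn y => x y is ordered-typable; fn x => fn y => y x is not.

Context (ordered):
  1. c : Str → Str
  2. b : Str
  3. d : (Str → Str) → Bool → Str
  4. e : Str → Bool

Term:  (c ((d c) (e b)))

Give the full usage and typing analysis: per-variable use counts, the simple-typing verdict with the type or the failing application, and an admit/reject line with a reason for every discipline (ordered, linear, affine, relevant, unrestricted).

counts: c: 2×; b: 1×; d: 1×; e: 1×
uses in reading order: c, d, c, e, b
typing: well-typed at Str
ordered: ✗, repeated use of c ×2
linear: ✗, repeated use of c ×2
affine: ✗, repeated use of c ×2
relevant: ✓, at least one use each (c, b, d, e)
unrestricted: ✓, simply typable at Str; W, C, E all held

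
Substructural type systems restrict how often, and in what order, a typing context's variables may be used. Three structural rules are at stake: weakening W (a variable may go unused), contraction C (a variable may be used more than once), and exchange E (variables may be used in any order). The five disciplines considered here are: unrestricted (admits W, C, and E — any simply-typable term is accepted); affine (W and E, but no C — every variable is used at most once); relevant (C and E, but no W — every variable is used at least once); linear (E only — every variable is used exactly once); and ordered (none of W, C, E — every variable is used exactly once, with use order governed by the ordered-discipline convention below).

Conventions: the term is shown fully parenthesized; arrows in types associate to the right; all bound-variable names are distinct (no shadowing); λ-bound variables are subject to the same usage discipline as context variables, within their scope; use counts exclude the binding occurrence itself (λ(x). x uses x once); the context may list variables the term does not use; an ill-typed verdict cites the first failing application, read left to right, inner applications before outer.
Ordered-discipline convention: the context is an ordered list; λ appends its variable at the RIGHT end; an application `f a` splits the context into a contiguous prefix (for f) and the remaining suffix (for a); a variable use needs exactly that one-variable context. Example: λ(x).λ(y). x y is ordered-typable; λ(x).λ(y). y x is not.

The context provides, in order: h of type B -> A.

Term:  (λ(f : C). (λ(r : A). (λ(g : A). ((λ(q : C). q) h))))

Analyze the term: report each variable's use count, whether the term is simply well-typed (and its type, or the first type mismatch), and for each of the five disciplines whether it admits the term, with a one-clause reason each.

counts: h ×1, f (λ-bound) ×0, r (λ-bound) ×0, g (λ-bound) ×0, q (λ-bound) ×1
order of uses: q, h
typing: ill-typed: an argument B -> A mismatches the expected C
ordered: ✗, not simply typable
linear: ✗, fails simple typing
affine: ✗, a type mismatch blocks all five
relevant: ✗, the type mismatch rejects it
unrestricted: ✗, not simply typable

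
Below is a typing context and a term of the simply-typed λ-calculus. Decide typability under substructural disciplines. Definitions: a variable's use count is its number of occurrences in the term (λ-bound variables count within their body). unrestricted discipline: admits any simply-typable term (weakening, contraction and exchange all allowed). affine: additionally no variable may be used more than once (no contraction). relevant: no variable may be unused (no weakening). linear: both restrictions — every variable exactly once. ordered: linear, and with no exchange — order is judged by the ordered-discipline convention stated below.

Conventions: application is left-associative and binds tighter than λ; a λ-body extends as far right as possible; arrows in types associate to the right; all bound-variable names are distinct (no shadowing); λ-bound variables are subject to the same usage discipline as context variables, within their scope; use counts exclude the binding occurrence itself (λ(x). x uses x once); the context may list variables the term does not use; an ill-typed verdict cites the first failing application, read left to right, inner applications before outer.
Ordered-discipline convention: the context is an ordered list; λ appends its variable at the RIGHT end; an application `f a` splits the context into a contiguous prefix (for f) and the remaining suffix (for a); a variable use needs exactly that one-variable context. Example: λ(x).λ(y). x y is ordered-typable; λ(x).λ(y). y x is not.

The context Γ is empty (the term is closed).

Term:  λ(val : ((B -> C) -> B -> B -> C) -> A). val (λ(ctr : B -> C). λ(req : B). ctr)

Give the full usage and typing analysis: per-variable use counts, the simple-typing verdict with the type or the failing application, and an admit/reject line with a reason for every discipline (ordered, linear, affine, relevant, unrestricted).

variable uses: val [bound] ×1; ctr [bound] ×1; req [bound] ×0
use order (left to right): val, ctr
typing: the term checks, with type (((B -> C) -> B -> B -> C) -> A) -> A
ordered: ✗, unused: req — weakening required
linear: ✗, unused: req — weakening required
affine: ✓, at most one use each (val, ctr, req)
relevant: ✗, unused: req — weakening required
unrestricted: ✓, type-checks ((((B -> C) -> B -> B -> C) -> A) -> A) and nothing is barred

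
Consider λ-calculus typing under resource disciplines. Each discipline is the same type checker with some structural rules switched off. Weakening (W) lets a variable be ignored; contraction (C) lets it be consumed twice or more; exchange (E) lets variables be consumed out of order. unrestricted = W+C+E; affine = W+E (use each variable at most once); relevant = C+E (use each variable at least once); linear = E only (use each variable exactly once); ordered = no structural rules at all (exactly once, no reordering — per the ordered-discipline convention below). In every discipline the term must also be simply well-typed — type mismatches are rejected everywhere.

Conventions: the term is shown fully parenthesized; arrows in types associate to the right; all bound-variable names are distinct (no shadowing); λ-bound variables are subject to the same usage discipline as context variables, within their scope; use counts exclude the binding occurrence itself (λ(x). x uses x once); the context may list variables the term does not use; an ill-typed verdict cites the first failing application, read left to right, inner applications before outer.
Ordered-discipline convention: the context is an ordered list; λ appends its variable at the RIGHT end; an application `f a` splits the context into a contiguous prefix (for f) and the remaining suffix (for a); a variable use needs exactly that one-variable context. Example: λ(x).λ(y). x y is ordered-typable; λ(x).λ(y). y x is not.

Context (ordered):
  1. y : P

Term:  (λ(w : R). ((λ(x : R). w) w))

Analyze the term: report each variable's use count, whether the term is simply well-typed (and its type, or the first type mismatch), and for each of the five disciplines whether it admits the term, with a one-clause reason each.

variable uses: y: 0×; w (bound): 2×; x (bound): 0×
uses in reading order: w, w
typing: well-typed — term : R -> R
ordered: ✗, w ×2 used more than once (contraction); needs weakening: y, x unused
linear: ✗, w ×2 used more than once (contraction); needs weakening: y, x unused
affine: ✗, w ×2 used more than once (contraction)
relevant: ✗, needs weakening: y, x unused
unrestricted: ✓, well-typed at R -> R; no restrictions here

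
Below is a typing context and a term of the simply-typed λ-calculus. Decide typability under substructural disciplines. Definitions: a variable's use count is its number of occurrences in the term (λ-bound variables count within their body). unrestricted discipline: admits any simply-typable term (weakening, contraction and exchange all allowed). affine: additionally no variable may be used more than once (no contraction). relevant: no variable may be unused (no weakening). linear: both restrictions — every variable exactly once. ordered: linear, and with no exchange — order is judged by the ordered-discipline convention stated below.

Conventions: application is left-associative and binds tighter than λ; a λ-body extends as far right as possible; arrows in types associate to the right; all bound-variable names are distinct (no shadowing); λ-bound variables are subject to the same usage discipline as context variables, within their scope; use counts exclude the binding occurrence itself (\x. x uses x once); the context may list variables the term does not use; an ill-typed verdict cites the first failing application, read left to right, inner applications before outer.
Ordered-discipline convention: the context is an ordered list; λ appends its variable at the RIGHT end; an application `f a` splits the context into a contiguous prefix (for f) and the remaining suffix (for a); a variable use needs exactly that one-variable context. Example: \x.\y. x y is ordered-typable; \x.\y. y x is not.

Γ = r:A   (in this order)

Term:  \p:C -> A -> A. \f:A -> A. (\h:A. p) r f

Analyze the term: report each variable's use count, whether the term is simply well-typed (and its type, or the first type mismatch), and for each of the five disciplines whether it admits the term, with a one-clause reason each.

variable uses: r ×1; p (bound) ×1; f (bound) ×1; h (bound) ×0
left-to-right use order: p, r, f
typing: ill-typed: a function awaiting C gets A -> A
ordered: ✗, fails simple typing
linear: ✗, a type mismatch blocks all five
affine: ✗, the type mismatch rejects it
relevant: ✗, not simply typable
unrestricted: ✗, fails simple typing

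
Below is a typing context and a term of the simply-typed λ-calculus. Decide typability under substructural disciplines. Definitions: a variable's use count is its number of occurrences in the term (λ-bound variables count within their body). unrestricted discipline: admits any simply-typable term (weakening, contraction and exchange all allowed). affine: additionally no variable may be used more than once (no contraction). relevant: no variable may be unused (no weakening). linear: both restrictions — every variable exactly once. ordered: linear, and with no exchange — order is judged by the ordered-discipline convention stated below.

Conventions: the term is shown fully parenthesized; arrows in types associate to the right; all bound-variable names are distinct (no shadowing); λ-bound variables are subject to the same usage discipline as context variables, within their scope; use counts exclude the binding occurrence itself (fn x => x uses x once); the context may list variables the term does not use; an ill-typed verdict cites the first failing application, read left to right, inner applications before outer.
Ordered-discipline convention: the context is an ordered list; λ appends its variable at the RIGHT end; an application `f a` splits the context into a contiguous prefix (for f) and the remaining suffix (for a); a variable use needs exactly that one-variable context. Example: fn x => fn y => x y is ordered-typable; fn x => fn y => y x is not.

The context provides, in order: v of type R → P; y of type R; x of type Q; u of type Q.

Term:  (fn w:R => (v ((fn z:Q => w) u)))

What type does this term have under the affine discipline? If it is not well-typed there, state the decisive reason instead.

term : R → P
usage: v: 1×, y: 0×, x: 0×, u: 1×, w (λ-bound): 1×, z (λ-bound): 0×
use order (left to right): v, w, u
typing: well-typed at R → P
per-discipline verdicts: ordered ✗ | linear ✗ | affine ✓ | relevant ✗ | unrestricted ✓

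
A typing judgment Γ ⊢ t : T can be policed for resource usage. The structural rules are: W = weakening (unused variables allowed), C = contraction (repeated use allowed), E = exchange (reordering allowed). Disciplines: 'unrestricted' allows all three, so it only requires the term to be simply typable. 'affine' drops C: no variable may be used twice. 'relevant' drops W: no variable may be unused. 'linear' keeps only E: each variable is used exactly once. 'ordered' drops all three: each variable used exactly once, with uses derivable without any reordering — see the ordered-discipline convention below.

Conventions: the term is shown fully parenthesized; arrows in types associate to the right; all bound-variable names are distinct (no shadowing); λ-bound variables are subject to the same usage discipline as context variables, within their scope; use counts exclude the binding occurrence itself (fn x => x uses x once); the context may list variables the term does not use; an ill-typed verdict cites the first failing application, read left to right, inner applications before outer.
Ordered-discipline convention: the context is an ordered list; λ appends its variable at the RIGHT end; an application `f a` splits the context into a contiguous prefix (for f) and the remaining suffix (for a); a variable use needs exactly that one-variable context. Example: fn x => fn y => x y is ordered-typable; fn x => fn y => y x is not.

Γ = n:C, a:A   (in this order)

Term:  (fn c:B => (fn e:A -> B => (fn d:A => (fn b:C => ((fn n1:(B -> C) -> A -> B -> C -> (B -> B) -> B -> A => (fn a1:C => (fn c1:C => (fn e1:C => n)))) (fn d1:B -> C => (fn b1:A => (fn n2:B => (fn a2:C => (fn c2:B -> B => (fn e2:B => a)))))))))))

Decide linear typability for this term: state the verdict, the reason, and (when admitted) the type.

no — unused: c, e, d, b, n1, a1, c1, e1, d1, b1, n2, a2, c2, e2 — weakening required
variable uses: n ×1, a ×1, c (bound) ×0, e (bound) ×0, d (bound) ×0, b (bound) ×0, n1 (bound) ×0, a1 (bound) ×0, c1 (bound) ×0, e1 (bound) ×0, d1 (bound) ×0, b1 (bound) ×0, n2 (bound) ×0, a2 (bound) ×0, c2 (bound) ×0, e2 (bound) ×0
use order (left to right): n, a
typing: well-typed at B -> (A -> B) -> A -> C -> C -> C -> C -> C
summary: ordered ✗; linear ✗; affine ✓; relevant ✗; unrestricted ✓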